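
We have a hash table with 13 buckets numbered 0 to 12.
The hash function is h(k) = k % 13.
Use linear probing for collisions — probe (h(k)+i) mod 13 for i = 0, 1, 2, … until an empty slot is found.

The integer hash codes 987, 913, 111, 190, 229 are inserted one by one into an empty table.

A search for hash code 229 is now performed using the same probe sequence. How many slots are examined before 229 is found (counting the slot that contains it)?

2

987 hashes to 12; slot 12 is free => place at 12.
913 hashes to 3; slot 3 is free => place at 3.
111 hashes to 7; slot 7 is free => place at 7.
190 hashes to 8; slot 8 is free => place at 8.
229 hashes to 8; 8 taken => place at 9.
Table: [-, -, -, 913, -, -, -, 111, 190, 229, -, -, 987]
Lookup 229: h=8, probe 8,9 → found at 9.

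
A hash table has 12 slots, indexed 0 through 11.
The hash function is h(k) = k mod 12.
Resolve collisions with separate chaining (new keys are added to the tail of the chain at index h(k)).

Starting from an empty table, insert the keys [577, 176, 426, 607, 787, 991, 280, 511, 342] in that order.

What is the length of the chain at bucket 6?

577 -> bucket 1
176 -> bucket 8
426 -> bucket 6
607 -> bucket 7
787 -> bucket 7 (collision)
991 -> bucket 7 (collision)
280 -> bucket 4
511 -> bucket 7 (collision)
342 -> bucket 6 (collision)
Final buckets:
0: ∅
1: 577
2: ∅
3: ∅
4: 280
5: ∅
6: 426 -> 342
7: 607 -> 787 -> 991 -> 511
8: 176
9: ∅
10: ∅
11: ∅

2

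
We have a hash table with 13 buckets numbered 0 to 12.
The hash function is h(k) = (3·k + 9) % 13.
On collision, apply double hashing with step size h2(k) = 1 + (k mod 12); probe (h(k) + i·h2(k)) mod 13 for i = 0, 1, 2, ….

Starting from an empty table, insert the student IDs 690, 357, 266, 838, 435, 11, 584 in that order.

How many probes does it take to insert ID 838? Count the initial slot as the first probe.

3

Insert 690: h=12, slot 12 empty → index 12.
Insert 357: h=1, slot 1 empty → index 1.
Insert 266: h=1, h2=3, slot 1 occupied → index 4.
Insert 838: h=1, h2=11, slots 1,12 occupied → index 10.
Insert 435: h=1, h2=4, slot 1 occupied → index 5.
Insert 11: h=3, slot 3 empty → index 3.
Insert 584: h=6, slot 6 empty → index 6.
Table: [—, 357, —, 11, 266, 435, 584, —, —, —, 838, —, 690]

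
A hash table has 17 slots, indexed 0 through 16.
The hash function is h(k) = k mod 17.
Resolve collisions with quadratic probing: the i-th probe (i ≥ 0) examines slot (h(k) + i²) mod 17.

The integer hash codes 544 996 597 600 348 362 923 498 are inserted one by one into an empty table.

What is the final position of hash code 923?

544 hashes to 0; slot 0 is free → place at 0.
996 hashes to 10; slot 10 is free → place at 10.
597 hashes to 2; slot 2 is free → place at 2.
600 hashes to 5; slot 5 is free → place at 5.
348 hashes to 8; slot 8 is free → place at 8.
362 hashes to 5; 5 taken → place at 6.
923 hashes to 5; 5,6 taken → place at 9.
498 hashes to 5; 5,6,9 taken → place at 14.
Table: [544, -, 597, -, -, 600, 362, -, 348, 923, 996, -, -, -, 498, -, -]

9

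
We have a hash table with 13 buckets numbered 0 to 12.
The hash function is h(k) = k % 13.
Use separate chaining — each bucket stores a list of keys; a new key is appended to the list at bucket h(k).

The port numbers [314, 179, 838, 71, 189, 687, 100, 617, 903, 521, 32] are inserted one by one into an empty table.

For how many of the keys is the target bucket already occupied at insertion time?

314 → bucket 2
179 → bucket 10
838 → bucket 6
71 → bucket 6 (collision)
189 → bucket 7
687 → bucket 11
100 → bucket 9
617 → bucket 6 (collision)
903 → bucket 6 (collision)
521 → bucket 1
32 → bucket 6 (collision)
Final buckets:
0: .
1: 521
2: 314
3: .
4: .
5: .
6: 838 -> 71 -> 617 -> 903 -> 32
7: 189
8: .
9: 100
10: 179
11: 687
12: .

4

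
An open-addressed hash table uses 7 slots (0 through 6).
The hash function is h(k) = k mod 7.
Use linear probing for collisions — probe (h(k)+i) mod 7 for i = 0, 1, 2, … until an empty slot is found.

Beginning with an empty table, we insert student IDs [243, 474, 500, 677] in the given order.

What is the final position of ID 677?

Insert 243: h=5, slot 5 empty => index 5.
Insert 474: h=5, slot 5 occupied => index 6.
Insert 500: h=3, slot 3 empty => index 3.
Insert 677: h=5, slots 5,6 occupied => index 0.
Table: [677, ∅, ∅, 500, ∅, 243, 474]

0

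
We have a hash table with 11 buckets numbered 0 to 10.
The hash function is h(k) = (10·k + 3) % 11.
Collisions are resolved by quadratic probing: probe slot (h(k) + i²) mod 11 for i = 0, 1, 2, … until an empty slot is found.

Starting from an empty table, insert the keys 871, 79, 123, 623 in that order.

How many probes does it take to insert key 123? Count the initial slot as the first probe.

Insert 871: h=1, slot 1 empty -> index 1.
Insert 79: h=1, slot 1 occupied -> index 2.
Insert 123: h=1, slots 1,2 occupied -> index 5.
Insert 623: h=7, slot 7 empty -> index 7.
Table: [—, 871, 79, —, —, 123, —, 623, —, —, —]

3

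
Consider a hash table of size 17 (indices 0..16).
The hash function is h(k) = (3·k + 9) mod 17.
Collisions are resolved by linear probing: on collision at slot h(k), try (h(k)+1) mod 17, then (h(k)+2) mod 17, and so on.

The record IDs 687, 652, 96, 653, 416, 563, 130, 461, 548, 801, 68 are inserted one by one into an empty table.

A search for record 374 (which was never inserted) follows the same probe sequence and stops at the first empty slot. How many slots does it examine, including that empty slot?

4

Insert 687: h=13, slot 13 empty => index 13.
Insert 652: h=10, slot 10 empty => index 10.
Insert 96: h=8, slot 8 empty => index 8.
Insert 653: h=13, slot 13 occupied => index 14.
Insert 416: h=16, slot 16 empty => index 16.
Insert 563: h=15, slot 15 empty => index 15.
Insert 130: h=8, slot 8 occupied => index 9.
Insert 461: h=15, slots 15,16 occupied => index 0.
Insert 548: h=4, slot 4 empty => index 4.
Insert 801: h=15, slots 15,16,0 occupied => index 1.
Insert 68: h=9, slots 9,10 occupied => index 11.
Table: [461, 801, ., ., 548, ., ., ., 96, 130, 652, 68, ., 687, 653, 563, 416]
Lookup 374: h=9, probe 9,10,11,12 → slot 12 empty, not found.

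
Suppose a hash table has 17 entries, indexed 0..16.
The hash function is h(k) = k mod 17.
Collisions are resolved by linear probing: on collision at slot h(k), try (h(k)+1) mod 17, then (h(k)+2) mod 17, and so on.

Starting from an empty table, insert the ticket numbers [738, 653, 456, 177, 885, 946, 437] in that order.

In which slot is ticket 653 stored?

8

738: h=7 → slot 7
653: h=7, probe 7,8 → slot 8
456: h=14 → slot 14
177: h=7, probe 7,8,9 → slot 9
885: h=1 → slot 1
946: h=11 → slot 11
437: h=12 → slot 12
Table: [-, 885, -, -, -, -, -, 738, 653, 177, -, 946, 437, -, 456, -, -]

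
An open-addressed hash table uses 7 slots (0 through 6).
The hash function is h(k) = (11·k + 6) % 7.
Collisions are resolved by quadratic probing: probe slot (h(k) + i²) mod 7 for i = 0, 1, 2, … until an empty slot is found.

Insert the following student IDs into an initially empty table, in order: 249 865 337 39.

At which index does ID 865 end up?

249 hashes to 1; slot 1 is free → place at 1.
865 hashes to 1; 1 taken → place at 2.
337 hashes to 3; slot 3 is free → place at 3.
39 hashes to 1; 1,2 taken → place at 5.
Table: [., 249, 865, 337, ., 39, .]

2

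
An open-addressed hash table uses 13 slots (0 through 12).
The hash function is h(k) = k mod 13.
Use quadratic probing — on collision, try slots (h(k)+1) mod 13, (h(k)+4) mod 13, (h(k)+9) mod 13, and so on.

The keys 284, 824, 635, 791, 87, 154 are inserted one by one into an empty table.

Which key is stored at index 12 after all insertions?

284: h=11 -> slot 11
824: h=5 -> slot 5
635: h=11, probe 11,12 -> slot 12
791: h=11, probe 11,12,2 -> slot 2
87: h=9 -> slot 9
154: h=11, probe 11,12,2,7 -> slot 7
Table: [., ., 791, ., ., 824, ., 154, ., 87, ., 284, 635]

635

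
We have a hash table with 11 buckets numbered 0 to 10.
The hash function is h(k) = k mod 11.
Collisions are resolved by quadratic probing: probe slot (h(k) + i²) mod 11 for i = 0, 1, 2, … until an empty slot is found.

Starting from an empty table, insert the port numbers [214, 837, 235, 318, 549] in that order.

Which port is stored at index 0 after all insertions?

214: h=5 -> slot 5
837: h=1 -> slot 1
235: h=4 -> slot 4
318: h=10 -> slot 10
549: h=10, probe 10,0 -> slot 0
Table: [549, 837, -, -, 235, 214, -, -, -, -, 318]

549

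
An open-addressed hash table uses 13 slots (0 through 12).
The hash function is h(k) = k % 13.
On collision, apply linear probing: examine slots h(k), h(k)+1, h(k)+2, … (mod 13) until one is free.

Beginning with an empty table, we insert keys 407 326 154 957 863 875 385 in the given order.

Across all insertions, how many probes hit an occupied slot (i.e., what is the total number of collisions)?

3

407 hashes to 4; slot 4 is free → place at 4.
326 hashes to 1; slot 1 is free → place at 1.
154 hashes to 11; slot 11 is free → place at 11.
957 hashes to 8; slot 8 is free → place at 8.
863 hashes to 5; slot 5 is free → place at 5.
875 hashes to 4; 4,5 taken → place at 6.
385 hashes to 8; 8 taken → place at 9.
Table: [-, 326, -, -, 407, 863, 875, -, 957, 385, -, 154, -]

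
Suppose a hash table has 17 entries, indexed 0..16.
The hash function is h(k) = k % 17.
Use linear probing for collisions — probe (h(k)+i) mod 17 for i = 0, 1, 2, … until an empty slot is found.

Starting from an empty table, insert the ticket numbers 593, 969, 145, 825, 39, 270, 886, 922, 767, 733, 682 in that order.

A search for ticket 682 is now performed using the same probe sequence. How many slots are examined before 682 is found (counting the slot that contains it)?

Insert 593: h=15, slot 15 empty → index 15.
Insert 969: h=0, slot 0 empty → index 0.
Insert 145: h=9, slot 9 empty → index 9.
Insert 825: h=9, slot 9 occupied → index 10.
Insert 39: h=5, slot 5 empty → index 5.
Insert 270: h=15, slot 15 occupied → index 16.
Insert 886: h=2, slot 2 empty → index 2.
Insert 922: h=4, slot 4 empty → index 4.
Insert 767: h=2, slot 2 occupied → index 3.
Insert 733: h=2, slots 2,3,4,5 occupied → index 6.
Insert 682: h=2, slots 2,3,4,5,6 occupied → index 7.
Table: [969, ∅, 886, 767, 922, 39, 733, 682, ∅, 145, 825, ∅, ∅, ∅, ∅, 593, 270]
Lookup 682: h=2, probe 2,3,4,5,6,7 → found at 7.

6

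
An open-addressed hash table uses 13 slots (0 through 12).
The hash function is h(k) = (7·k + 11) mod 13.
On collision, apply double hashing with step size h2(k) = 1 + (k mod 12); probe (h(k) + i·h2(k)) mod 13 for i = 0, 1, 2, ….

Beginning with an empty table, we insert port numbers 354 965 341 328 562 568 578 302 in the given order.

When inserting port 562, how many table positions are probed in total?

354 hashes to 6; slot 6 is free → place at 6.
965 hashes to 6, h2=6; 6 taken → place at 12.
341 hashes to 6, h2=6; 6,12 taken → place at 5.
328 hashes to 6, h2=5; 6 taken → place at 11.
562 hashes to 6, h2=11; 6 taken → place at 4.
568 hashes to 9; slot 9 is free → place at 9.
578 hashes to 1; slot 1 is free → place at 1.
302 hashes to 6, h2=3; 6,9,12 taken → place at 2.
Table: [—, 578, 302, —, 562, 341, 354, —, —, 568, —, 328, 965]

2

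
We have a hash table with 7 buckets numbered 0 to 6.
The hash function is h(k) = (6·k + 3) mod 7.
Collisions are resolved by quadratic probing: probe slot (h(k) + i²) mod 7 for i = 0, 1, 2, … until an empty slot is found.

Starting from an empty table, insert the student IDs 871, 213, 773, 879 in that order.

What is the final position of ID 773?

4

Insert 871: h=0, slot 0 empty -> index 0.
Insert 213: h=0, slot 0 occupied -> index 1.
Insert 773: h=0, slots 0,1 occupied -> index 4.
Insert 879: h=6, slot 6 empty -> index 6.
Table: [871, 213, ., ., 773, ., 879]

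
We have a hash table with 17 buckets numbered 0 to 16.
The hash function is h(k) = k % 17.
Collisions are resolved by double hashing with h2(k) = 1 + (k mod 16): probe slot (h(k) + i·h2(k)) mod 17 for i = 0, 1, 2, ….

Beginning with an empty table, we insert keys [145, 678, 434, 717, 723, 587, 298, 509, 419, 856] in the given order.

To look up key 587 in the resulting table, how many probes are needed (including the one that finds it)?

145: h=9 -> slot 9
678: h=15 -> slot 15
434: h=9, h2=3, probe 9,12 -> slot 12
717: h=3 -> slot 3
723: h=9, h2=4, probe 9,13 -> slot 13
587: h=9, h2=12, probe 9,4 -> slot 4
298: h=9, h2=11, probe 9,3,14 -> slot 14
509: h=16 -> slot 16
419: h=11 -> slot 11
856: h=6 -> slot 6
Table: [∅, ∅, ∅, 717, 587, ∅, 856, ∅, ∅, 145, ∅, 419, 434, 723, 298, 678, 509]
Lookup 587: h=9, h2=12, probe 9,4 → found at 4.

2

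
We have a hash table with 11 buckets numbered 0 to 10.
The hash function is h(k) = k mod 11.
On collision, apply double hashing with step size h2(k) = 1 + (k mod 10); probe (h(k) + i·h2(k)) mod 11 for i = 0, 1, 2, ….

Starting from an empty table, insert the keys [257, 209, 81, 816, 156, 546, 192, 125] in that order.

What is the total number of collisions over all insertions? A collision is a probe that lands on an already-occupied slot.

3

257 hashes to 4; slot 4 is free → place at 4.
209 hashes to 0; slot 0 is free → place at 0.
81 hashes to 4, h2=2; 4 taken → place at 6.
816 hashes to 2; slot 2 is free → place at 2.
156 hashes to 2, h2=7; 2 taken → place at 9.
546 hashes to 7; slot 7 is free → place at 7.
192 hashes to 5; slot 5 is free → place at 5.
125 hashes to 4, h2=6; 4 taken → place at 10.
Table: [209, ∅, 816, ∅, 257, 192, 81, 546, ∅, 156, 125]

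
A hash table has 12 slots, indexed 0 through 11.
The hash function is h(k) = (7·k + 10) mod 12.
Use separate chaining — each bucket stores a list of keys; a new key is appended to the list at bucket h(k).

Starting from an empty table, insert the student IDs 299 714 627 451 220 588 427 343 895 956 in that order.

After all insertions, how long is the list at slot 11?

4

299 → bucket 3
714 → bucket 4
627 → bucket 7
451 → bucket 11
220 → bucket 2
588 → bucket 10
427 → bucket 11 (collision)
343 → bucket 11 (collision)
895 → bucket 11 (collision)
956 → bucket 6
Final buckets:
0: —
1: —
2: 220
3: 299
4: 714
5: —
6: 956
7: 627
8: —
9: —
10: 588
11: 451 -> 427 -> 343 -> 895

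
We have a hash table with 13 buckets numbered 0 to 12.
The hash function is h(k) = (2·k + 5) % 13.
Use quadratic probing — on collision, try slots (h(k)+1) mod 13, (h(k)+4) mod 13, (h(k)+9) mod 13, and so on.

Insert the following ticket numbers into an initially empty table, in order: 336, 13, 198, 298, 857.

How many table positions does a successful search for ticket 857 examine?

336: h=1 → slot 1
13: h=5 → slot 5
198: h=11 → slot 11
298: h=3 → slot 3
857: h=3, probe 3,4 → slot 4
Table: [∅, 336, ∅, 298, 857, 13, ∅, ∅, ∅, ∅, ∅, 198, ∅]
Lookup 857: h=3, probe 3,4 → found at 4.

2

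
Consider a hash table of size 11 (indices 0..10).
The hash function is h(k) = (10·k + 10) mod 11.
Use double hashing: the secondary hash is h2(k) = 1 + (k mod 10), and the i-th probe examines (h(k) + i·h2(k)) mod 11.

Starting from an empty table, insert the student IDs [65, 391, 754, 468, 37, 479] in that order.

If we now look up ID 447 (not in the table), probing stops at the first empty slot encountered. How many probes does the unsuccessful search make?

Insert 65: h=0, slot 0 empty -> index 0.
Insert 391: h=4, slot 4 empty -> index 4.
Insert 754: h=4, h2=5, slot 4 occupied -> index 9.
Insert 468: h=4, h2=9, slot 4 occupied -> index 2.
Insert 37: h=6, slot 6 empty -> index 6.
Insert 479: h=4, h2=10, slot 4 occupied -> index 3.
Table: [65, ∅, 468, 479, 391, ∅, 37, ∅, ∅, 754, ∅]
Lookup 447: h=3, h2=8, probe 3,0,8 → slot 8 empty, not found.

3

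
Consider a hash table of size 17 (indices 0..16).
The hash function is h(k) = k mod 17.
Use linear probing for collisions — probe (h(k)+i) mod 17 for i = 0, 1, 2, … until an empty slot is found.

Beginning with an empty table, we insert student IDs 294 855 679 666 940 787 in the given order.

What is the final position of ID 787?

294: h=5 => slot 5
855: h=5, probe 5,6 => slot 6
679: h=16 => slot 16
666: h=3 => slot 3
940: h=5, probe 5,6,7 => slot 7
787: h=5, probe 5,6,7,8 => slot 8
Table: [-, -, -, 666, -, 294, 855, 940, 787, -, -, -, -, -, -, -, 679]

8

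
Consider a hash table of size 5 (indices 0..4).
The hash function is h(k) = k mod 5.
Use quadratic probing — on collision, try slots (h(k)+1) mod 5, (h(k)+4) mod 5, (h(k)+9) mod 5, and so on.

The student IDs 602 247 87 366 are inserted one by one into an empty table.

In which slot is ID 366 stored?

0

602: h=2 => slot 2
247: h=2, probe 2,3 => slot 3
87: h=2, probe 2,3,1 => slot 1
366: h=1, probe 1,2,0 => slot 0
Table: [366, 87, 602, 247, .]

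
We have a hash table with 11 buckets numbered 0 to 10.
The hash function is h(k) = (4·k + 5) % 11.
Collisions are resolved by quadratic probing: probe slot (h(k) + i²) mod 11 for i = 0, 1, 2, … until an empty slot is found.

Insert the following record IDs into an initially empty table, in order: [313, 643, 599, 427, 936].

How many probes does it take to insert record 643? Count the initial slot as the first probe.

313: h=3 -> slot 3
643: h=3, probe 3,4 -> slot 4
599: h=3, probe 3,4,7 -> slot 7
427: h=8 -> slot 8
936: h=9 -> slot 9
Table: [., ., ., 313, 643, ., ., 599, 427, 936, .]

2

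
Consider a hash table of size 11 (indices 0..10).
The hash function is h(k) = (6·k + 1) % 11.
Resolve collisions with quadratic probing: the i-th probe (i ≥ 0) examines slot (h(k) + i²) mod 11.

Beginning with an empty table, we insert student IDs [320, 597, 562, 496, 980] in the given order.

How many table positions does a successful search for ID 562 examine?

320 hashes to 7; slot 7 is free -> place at 7.
597 hashes to 8; slot 8 is free -> place at 8.
562 hashes to 7; 7,8 taken -> place at 0.
496 hashes to 7; 7,8,0 taken -> place at 5.
980 hashes to 7; 7,8,0,5 taken -> place at 1.
Table: [562, 980, ., ., ., 496, ., 320, 597, ., .]
Lookup 562: h=7, probe 7,8,0 → found at 0.

3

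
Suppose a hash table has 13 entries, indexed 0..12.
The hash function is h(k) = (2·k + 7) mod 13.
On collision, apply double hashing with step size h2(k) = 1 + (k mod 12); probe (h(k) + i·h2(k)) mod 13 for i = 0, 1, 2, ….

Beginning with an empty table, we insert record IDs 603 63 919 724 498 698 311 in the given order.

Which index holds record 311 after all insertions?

603 hashes to 4; slot 4 is free -> place at 4.
63 hashes to 3; slot 3 is free -> place at 3.
919 hashes to 12; slot 12 is free -> place at 12.
724 hashes to 12, h2=5; 12,4 taken -> place at 9.
498 hashes to 2; slot 2 is free -> place at 2.
698 hashes to 12, h2=3; 12,2 taken -> place at 5.
311 hashes to 5, h2=12; 5,4,3,2 taken -> place at 1.
Table: [∅, 311, 498, 63, 603, 698, ∅, ∅, ∅, 724, ∅, ∅, 919]

1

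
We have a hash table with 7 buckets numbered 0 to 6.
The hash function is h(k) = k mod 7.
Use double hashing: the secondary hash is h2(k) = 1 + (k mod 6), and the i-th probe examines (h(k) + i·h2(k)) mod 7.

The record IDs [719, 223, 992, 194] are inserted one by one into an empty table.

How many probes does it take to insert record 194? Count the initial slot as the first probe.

3

719 hashes to 5; slot 5 is free -> place at 5.
223 hashes to 6; slot 6 is free -> place at 6.
992 hashes to 5, h2=3; 5 taken -> place at 1.
194 hashes to 5, h2=3; 5,1 taken -> place at 4.
Table: [—, 992, —, —, 194, 719, 223]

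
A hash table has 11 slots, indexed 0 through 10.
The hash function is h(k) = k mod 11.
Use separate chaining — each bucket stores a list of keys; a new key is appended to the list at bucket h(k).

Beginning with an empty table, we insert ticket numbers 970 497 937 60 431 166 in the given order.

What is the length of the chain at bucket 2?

970 -> bucket 2
497 -> bucket 2 (collision)
937 -> bucket 2 (collision)
60 -> bucket 5
431 -> bucket 2 (collision)
166 -> bucket 1
Final buckets:
0: -
1: 166
2: 970 -> 497 -> 937 -> 431
3: -
4: -
5: 60
6: -
7: -
8: -
9: -
10: -

4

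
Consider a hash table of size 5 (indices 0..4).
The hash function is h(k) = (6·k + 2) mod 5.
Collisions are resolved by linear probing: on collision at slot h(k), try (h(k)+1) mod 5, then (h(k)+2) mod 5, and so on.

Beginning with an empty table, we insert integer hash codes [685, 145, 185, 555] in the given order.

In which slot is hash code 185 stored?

685: h=2 => slot 2
145: h=2, probe 2,3 => slot 3
185: h=2, probe 2,3,4 => slot 4
555: h=2, probe 2,3,4,0 => slot 0
Table: [555, ., 685, 145, 185]

4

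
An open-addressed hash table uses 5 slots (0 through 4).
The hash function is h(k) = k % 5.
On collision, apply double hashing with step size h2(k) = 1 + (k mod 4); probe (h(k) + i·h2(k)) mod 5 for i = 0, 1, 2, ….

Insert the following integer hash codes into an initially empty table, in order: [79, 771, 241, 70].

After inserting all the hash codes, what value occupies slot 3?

241

79: h=4 => slot 4
771: h=1 => slot 1
241: h=1, h2=2, probe 1,3 => slot 3
70: h=0 => slot 0
Table: [70, 771, ∅, 241, 79]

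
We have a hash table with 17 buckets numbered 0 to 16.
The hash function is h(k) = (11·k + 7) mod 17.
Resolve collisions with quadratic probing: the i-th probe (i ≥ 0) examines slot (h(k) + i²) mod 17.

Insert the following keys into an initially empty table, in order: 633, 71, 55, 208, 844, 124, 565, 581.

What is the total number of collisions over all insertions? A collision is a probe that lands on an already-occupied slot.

8

Insert 633: h=0, slot 0 empty => index 0.
Insert 71: h=6, slot 6 empty => index 6.
Insert 55: h=0, slot 0 occupied => index 1.
Insert 208: h=0, slots 0,1 occupied => index 4.
Insert 844: h=9, slot 9 empty => index 9.
Insert 124: h=11, slot 11 empty => index 11.
Insert 565: h=0, slots 0,1,4,9 occupied => index 16.
Insert 581: h=6, slot 6 occupied => index 7.
Table: [633, 55, -, -, 208, -, 71, 581, -, 844, -, 124, -, -, -, -, 565]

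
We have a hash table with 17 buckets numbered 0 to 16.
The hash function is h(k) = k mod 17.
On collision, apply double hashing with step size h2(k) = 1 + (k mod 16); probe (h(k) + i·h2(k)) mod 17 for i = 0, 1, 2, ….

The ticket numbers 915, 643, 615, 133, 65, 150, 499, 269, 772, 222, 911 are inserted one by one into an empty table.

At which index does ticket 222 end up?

915: h=14 -> slot 14
643: h=14, h2=4, probe 14,1 -> slot 1
615: h=3 -> slot 3
133: h=14, h2=6, probe 14,3,9 -> slot 9
65: h=14, h2=2, probe 14,16 -> slot 16
150: h=14, h2=7, probe 14,4 -> slot 4
499: h=6 -> slot 6
269: h=14, h2=14, probe 14,11 -> slot 11
772: h=7 -> slot 7
222: h=1, h2=15, probe 1,16,14,12 -> slot 12
911: h=10 -> slot 10
Table: [_, 643, _, 615, 150, _, 499, 772, _, 133, 911, 269, 222, _, 915, _, 65]

12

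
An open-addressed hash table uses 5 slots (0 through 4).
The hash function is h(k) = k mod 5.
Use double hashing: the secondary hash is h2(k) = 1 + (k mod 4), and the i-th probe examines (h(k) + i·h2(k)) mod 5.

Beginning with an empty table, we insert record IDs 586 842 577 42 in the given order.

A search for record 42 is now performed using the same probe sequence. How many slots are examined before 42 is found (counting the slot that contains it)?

2

586: h=1 => slot 1
842: h=2 => slot 2
577: h=2, h2=2, probe 2,4 => slot 4
42: h=2, h2=3, probe 2,0 => slot 0
Table: [42, 586, 842, —, 577]
Lookup 42: h=2, h2=3, probe 2,0 → found at 0.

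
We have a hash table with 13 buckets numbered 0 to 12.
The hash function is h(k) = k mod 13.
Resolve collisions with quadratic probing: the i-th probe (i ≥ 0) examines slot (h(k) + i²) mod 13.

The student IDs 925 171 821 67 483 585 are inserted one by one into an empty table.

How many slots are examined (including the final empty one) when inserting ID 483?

5

Insert 925: h=2, slot 2 empty → index 2.
Insert 171: h=2, slot 2 occupied → index 3.
Insert 821: h=2, slots 2,3 occupied → index 6.
Insert 67: h=2, slots 2,3,6 occupied → index 11.
Insert 483: h=2, slots 2,3,6,11 occupied → index 5.
Insert 585: h=0, slot 0 empty → index 0.
Table: [585, -, 925, 171, -, 483, 821, -, -, -, -, 67, -]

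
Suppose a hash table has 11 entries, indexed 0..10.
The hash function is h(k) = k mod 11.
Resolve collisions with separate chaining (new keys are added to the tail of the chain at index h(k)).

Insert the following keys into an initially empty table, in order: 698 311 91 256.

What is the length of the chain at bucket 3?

698 → bucket 5
311 → bucket 3
91 → bucket 3 (collision)
256 → bucket 3 (collision)
Final buckets:
0: -
1: -
2: -
3: 311 -> 91 -> 256
4: -
5: 698
6: -
7: -
8: -
9: -
10: -

3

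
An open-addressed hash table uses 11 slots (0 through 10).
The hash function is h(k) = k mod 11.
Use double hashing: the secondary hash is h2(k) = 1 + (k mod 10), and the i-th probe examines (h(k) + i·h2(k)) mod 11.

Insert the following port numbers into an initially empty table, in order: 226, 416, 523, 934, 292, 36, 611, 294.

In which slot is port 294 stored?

226: h=6 -> slot 6
416: h=9 -> slot 9
523: h=6, h2=4, probe 6,10 -> slot 10
934: h=10, h2=5, probe 10,4 -> slot 4
292: h=6, h2=3, probe 6,9,1 -> slot 1
36: h=3 -> slot 3
611: h=6, h2=2, probe 6,8 -> slot 8
294: h=8, h2=5, probe 8,2 -> slot 2
Table: [—, 292, 294, 36, 934, —, 226, —, 611, 416, 523]

2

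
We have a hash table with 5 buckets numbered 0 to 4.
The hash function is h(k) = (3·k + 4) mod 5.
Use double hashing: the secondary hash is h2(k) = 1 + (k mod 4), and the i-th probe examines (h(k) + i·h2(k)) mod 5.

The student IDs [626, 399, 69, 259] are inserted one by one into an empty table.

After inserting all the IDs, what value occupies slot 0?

626: h=2 → slot 2
399: h=1 → slot 1
69: h=1, h2=2, probe 1,3 → slot 3
259: h=1, h2=4, probe 1,0 → slot 0
Table: [259, 399, 626, 69, ∅]

259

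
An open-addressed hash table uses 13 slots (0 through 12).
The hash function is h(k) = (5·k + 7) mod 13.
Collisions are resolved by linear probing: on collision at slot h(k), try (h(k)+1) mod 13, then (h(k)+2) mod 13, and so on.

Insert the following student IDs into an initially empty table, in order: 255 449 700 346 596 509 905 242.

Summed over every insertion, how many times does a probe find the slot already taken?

Insert 255: h=8, slot 8 empty -> index 8.
Insert 449: h=3, slot 3 empty -> index 3.
Insert 700: h=10, slot 10 empty -> index 10.
Insert 346: h=8, slot 8 occupied -> index 9.
Insert 596: h=10, slot 10 occupied -> index 11.
Insert 509: h=4, slot 4 empty -> index 4.
Insert 905: h=8, slots 8,9,10,11 occupied -> index 12.
Insert 242: h=8, slots 8,9,10,11,12 occupied -> index 0.
Table: [242, ∅, ∅, 449, 509, ∅, ∅, ∅, 255, 346, 700, 596, 905]

11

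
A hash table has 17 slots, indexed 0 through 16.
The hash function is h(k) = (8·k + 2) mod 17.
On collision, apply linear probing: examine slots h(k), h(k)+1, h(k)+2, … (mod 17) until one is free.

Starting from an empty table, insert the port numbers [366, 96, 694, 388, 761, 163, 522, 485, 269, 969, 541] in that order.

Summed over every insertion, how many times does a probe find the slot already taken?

13

366 hashes to 6; slot 6 is free → place at 6.
96 hashes to 5; slot 5 is free → place at 5.
694 hashes to 12; slot 12 is free → place at 12.
388 hashes to 12; 12 taken → place at 13.
761 hashes to 4; slot 4 is free → place at 4.
163 hashes to 14; slot 14 is free → place at 14.
522 hashes to 13; 13,14 taken → place at 15.
485 hashes to 6; 6 taken → place at 7.
269 hashes to 12; 12,13,14,15 taken → place at 16.
969 hashes to 2; slot 2 is free → place at 2.
541 hashes to 12; 12,13,14,15,16 taken → place at 0.
Table: [541, —, 969, —, 761, 96, 366, 485, —, —, —, —, 694, 388, 163, 522, 269]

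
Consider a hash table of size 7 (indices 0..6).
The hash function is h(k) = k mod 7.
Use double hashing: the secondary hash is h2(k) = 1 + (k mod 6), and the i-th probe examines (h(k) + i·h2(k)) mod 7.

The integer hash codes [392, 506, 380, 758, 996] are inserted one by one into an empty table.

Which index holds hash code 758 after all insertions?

392 hashes to 0; slot 0 is free -> place at 0.
506 hashes to 2; slot 2 is free -> place at 2.
380 hashes to 2, h2=3; 2 taken -> place at 5.
758 hashes to 2, h2=3; 2,5 taken -> place at 1.
996 hashes to 2, h2=1; 2 taken -> place at 3.
Table: [392, 758, 506, 996, —, 380, —]

1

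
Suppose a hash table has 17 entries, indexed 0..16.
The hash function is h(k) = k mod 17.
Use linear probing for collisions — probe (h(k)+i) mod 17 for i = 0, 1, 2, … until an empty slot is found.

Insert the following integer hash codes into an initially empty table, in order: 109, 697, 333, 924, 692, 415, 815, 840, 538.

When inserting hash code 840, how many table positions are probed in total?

3

109: h=7 => slot 7
697: h=0 => slot 0
333: h=10 => slot 10
924: h=6 => slot 6
692: h=12 => slot 12
415: h=7, probe 7,8 => slot 8
815: h=16 => slot 16
840: h=7, probe 7,8,9 => slot 9
538: h=11 => slot 11
Table: [697, -, -, -, -, -, 924, 109, 415, 840, 333, 538, 692, -, -, -, 815]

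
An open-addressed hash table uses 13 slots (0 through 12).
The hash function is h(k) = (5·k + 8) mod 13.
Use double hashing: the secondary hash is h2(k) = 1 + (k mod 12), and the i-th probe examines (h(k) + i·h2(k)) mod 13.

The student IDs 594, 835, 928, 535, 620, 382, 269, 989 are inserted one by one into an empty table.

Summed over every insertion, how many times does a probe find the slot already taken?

Insert 594: h=1, slot 1 empty => index 1.
Insert 835: h=10, slot 10 empty => index 10.
Insert 928: h=7, slot 7 empty => index 7.
Insert 535: h=5, slot 5 empty => index 5.
Insert 620: h=1, h2=9, slots 1,10 occupied => index 6.
Insert 382: h=7, h2=11, slots 7,5 occupied => index 3.
Insert 269: h=1, h2=6, slots 1,7 occupied => index 0.
Insert 989: h=0, h2=6, slots 0,6 occupied => index 12.
Table: [269, 594, —, 382, —, 535, 620, 928, —, —, 835, —, 989]

8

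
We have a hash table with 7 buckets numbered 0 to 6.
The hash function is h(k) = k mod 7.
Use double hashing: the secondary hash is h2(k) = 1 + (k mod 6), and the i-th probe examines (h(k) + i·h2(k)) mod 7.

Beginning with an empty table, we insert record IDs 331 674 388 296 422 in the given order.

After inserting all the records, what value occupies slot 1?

331 hashes to 2; slot 2 is free → place at 2.
674 hashes to 2, h2=3; 2 taken → place at 5.
388 hashes to 3; slot 3 is free → place at 3.
296 hashes to 2, h2=3; 2,5 taken → place at 1.
422 hashes to 2, h2=3; 2,5,1 taken → place at 4.
Table: [., 296, 331, 388, 422, 674, .]

296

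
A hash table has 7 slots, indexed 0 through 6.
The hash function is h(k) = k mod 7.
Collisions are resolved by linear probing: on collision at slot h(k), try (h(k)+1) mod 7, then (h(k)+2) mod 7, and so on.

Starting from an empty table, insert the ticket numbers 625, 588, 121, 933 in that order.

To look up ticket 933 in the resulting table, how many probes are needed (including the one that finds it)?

625 hashes to 2; slot 2 is free => place at 2.
588 hashes to 0; slot 0 is free => place at 0.
121 hashes to 2; 2 taken => place at 3.
933 hashes to 2; 2,3 taken => place at 4.
Table: [588, -, 625, 121, 933, -, -]
Lookup 933: h=2, probe 2,3,4 → found at 4.

3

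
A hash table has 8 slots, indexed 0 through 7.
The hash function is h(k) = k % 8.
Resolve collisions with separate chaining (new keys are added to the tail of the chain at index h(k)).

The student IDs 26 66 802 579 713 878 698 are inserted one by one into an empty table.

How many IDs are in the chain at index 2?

26 -> bucket 2
66 -> bucket 2 (collision)
802 -> bucket 2 (collision)
579 -> bucket 3
713 -> bucket 1
878 -> bucket 6
698 -> bucket 2 (collision)
Final buckets:
0: .
1: 713
2: 26 -> 66 -> 802 -> 698
3: 579
4: .
5: .
6: 878
7: .

4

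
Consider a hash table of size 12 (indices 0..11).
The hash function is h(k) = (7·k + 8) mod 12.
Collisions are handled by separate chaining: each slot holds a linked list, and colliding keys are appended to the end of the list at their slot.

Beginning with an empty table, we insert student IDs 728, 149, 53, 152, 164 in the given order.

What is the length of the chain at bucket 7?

2

728 → bucket 4
149 → bucket 7
53 → bucket 7 (collision)
152 → bucket 4 (collision)
164 → bucket 4 (collision)
Final buckets:
0: ∅
1: ∅
2: ∅
3: ∅
4: 728 -> 152 -> 164
5: ∅
6: ∅
7: 149 -> 53
8: ∅
9: ∅
10: ∅
11: ∅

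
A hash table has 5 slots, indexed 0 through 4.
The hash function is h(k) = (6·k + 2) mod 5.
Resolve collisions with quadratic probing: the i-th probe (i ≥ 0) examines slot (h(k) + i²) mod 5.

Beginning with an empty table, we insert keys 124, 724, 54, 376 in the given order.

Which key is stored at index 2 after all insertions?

724

124: h=1 => slot 1
724: h=1, probe 1,2 => slot 2
54: h=1, probe 1,2,0 => slot 0
376: h=3 => slot 3
Table: [54, 124, 724, 376, ∅]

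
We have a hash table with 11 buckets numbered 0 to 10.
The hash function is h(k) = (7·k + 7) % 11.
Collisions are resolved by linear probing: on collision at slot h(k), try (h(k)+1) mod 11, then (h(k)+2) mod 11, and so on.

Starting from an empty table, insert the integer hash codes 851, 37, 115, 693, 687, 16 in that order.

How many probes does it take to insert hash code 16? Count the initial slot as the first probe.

3

851 hashes to 2; slot 2 is free -> place at 2.
37 hashes to 2; 2 taken -> place at 3.
115 hashes to 9; slot 9 is free -> place at 9.
693 hashes to 7; slot 7 is free -> place at 7.
687 hashes to 9; 9 taken -> place at 10.
16 hashes to 9; 9,10 taken -> place at 0.
Table: [16, ∅, 851, 37, ∅, ∅, ∅, 693, ∅, 115, 687]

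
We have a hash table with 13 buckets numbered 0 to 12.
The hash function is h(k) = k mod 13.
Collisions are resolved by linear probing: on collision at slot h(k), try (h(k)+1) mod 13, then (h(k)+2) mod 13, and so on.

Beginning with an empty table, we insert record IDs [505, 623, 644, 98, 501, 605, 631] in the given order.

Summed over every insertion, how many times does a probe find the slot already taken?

Insert 505: h=11, slot 11 empty => index 11.
Insert 623: h=12, slot 12 empty => index 12.
Insert 644: h=7, slot 7 empty => index 7.
Insert 98: h=7, slot 7 occupied => index 8.
Insert 501: h=7, slots 7,8 occupied => index 9.
Insert 605: h=7, slots 7,8,9 occupied => index 10.
Insert 631: h=7, slots 7,8,9,10,11,12 occupied => index 0.
Table: [631, _, _, _, _, _, _, 644, 98, 501, 605, 505, 623]

12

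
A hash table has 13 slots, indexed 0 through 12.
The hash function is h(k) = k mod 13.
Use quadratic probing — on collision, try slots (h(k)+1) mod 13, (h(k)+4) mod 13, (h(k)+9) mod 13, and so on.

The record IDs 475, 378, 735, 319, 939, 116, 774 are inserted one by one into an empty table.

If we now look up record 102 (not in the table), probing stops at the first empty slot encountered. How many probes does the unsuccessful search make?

3

475: h=7 => slot 7
378: h=1 => slot 1
735: h=7, probe 7,8 => slot 8
319: h=7, probe 7,8,11 => slot 11
939: h=3 => slot 3
116: h=12 => slot 12
774: h=7, probe 7,8,11,3,10 => slot 10
Table: [., 378, ., 939, ., ., ., 475, 735, ., 774, 319, 116]
Lookup 102: h=11, probe 11,12,2 → slot 2 empty, not found.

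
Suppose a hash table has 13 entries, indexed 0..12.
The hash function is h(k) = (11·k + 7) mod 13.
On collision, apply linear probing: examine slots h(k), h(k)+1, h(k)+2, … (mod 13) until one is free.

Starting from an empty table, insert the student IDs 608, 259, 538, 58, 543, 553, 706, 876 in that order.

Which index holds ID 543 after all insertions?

1

Insert 608: h=0, slot 0 empty → index 0.
Insert 259: h=9, slot 9 empty → index 9.
Insert 538: h=10, slot 10 empty → index 10.
Insert 58: h=8, slot 8 empty → index 8.
Insert 543: h=0, slot 0 occupied → index 1.
Insert 553: h=6, slot 6 empty → index 6.
Insert 706: h=12, slot 12 empty → index 12.
Insert 876: h=10, slot 10 occupied → index 11.
Table: [608, 543, ., ., ., ., 553, ., 58, 259, 538, 876, 706]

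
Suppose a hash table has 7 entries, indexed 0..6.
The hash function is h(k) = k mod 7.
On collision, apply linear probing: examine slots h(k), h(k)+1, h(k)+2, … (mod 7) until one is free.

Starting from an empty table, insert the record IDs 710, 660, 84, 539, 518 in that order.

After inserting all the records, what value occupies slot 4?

518

710: h=3 → slot 3
660: h=2 → slot 2
84: h=0 → slot 0
539: h=0, probe 0,1 → slot 1
518: h=0, probe 0,1,2,3,4 → slot 4
Table: [84, 539, 660, 710, 518, _, _]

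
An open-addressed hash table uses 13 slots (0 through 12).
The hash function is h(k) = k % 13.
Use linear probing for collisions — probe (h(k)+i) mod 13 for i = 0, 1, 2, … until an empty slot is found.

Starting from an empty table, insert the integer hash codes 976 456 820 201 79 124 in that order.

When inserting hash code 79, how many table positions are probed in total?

4

976: h=1 -> slot 1
456: h=1, probe 1,2 -> slot 2
820: h=1, probe 1,2,3 -> slot 3
201: h=6 -> slot 6
79: h=1, probe 1,2,3,4 -> slot 4
124: h=7 -> slot 7
Table: [-, 976, 456, 820, 79, -, 201, 124, -, -, -, -, -]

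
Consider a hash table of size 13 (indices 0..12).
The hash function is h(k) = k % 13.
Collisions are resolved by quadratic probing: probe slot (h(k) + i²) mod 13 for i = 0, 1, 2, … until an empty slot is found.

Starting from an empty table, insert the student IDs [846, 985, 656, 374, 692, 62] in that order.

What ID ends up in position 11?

374

846: h=1 => slot 1
985: h=10 => slot 10
656: h=6 => slot 6
374: h=10, probe 10,11 => slot 11
692: h=3 => slot 3
62: h=10, probe 10,11,1,6,0 => slot 0
Table: [62, 846, _, 692, _, _, 656, _, _, _, 985, 374, _]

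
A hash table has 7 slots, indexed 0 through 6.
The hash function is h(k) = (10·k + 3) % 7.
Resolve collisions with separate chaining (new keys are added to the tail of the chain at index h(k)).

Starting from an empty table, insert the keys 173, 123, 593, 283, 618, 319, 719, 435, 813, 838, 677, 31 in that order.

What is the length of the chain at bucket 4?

5

173 → bucket 4
123 → bucket 1
593 → bucket 4 (collision)
283 → bucket 5
618 → bucket 2
319 → bucket 1 (collision)
719 → bucket 4 (collision)
435 → bucket 6
813 → bucket 6 (collision)
838 → bucket 4 (collision)
677 → bucket 4 (collision)
31 → bucket 5 (collision)
Final buckets:
0: .
1: 123 -> 319
2: 618
3: .
4: 173 -> 593 -> 719 -> 838 -> 677
5: 283 -> 31
6: 435 -> 813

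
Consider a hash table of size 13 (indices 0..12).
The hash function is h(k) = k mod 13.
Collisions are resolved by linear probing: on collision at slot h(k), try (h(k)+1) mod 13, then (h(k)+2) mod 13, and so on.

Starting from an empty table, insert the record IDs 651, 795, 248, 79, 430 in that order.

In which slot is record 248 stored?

651: h=1 -> slot 1
795: h=2 -> slot 2
248: h=1, probe 1,2,3 -> slot 3
79: h=1, probe 1,2,3,4 -> slot 4
430: h=1, probe 1,2,3,4,5 -> slot 5
Table: [_, 651, 795, 248, 79, 430, _, _, _, _, _, _, _]

3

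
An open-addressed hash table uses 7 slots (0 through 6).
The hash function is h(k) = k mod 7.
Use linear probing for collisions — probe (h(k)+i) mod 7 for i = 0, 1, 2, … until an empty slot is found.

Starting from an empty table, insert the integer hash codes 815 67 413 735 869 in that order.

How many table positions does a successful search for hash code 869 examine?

815 hashes to 3; slot 3 is free -> place at 3.
67 hashes to 4; slot 4 is free -> place at 4.
413 hashes to 0; slot 0 is free -> place at 0.
735 hashes to 0; 0 taken -> place at 1.
869 hashes to 1; 1 taken -> place at 2.
Table: [413, 735, 869, 815, 67, _, _]
Lookup 869: h=1, probe 1,2 → found at 2.

2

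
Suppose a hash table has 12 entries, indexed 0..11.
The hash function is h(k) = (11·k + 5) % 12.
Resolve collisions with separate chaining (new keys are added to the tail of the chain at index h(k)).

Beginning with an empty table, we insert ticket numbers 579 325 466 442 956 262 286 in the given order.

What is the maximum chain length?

4

Insert 579: h=2, bucket 2 empty -> new chain.
Insert 325: h=4, bucket 4 empty -> new chain.
Insert 466: h=7, bucket 7 empty -> new chain.
Insert 442: h=7, bucket 7 nonempty -> append to chain.
Insert 956: h=9, bucket 9 empty -> new chain.
Insert 262: h=7, bucket 7 nonempty -> append to chain.
Insert 286: h=7, bucket 7 nonempty -> append to chain.
Final buckets:
0: -
1: -
2: 579
3: -
4: 325
5: -
6: -
7: 466 -> 442 -> 262 -> 286
8: -
9: 956
10: -
11: -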